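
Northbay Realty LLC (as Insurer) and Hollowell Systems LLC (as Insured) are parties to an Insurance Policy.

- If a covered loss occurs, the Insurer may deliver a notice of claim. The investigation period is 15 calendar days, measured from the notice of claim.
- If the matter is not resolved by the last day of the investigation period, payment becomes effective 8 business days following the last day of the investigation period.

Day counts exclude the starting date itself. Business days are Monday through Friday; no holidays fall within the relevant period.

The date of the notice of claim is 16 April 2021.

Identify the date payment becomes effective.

The last day of the investigation period: 15 calendar days after 16 April 2021 is 1 May 2021.
The date payment becomes effective: counting 8 business days from Saturday, 1 May 2021 (May 3, May 4, May 5, May 6, May 7, May 10, May 11, May 12, skipping weekends) reaches Wednesday, 12 May 2021.

12 May 2021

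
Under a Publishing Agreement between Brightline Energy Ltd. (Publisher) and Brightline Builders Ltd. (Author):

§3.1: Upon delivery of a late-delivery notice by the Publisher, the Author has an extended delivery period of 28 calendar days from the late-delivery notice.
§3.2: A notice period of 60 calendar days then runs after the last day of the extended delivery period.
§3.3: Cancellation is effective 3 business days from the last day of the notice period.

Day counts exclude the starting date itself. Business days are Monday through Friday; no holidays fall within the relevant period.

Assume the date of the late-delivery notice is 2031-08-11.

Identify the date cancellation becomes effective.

2031-11-12

Adding 28 calendar days to 2031-08-11 gives 2031-09-08, which is the last day of the extended delivery period.
The last day of the notice period: 60 calendar days after 2031-09-08 is 2031-11-07.
From Friday, 2031-11-07, 3 business days (Nov 10, Nov 11, Nov 12, skipping weekends) brings us to Wednesday, 2031-11-12, which is the date cancellation becomes effective.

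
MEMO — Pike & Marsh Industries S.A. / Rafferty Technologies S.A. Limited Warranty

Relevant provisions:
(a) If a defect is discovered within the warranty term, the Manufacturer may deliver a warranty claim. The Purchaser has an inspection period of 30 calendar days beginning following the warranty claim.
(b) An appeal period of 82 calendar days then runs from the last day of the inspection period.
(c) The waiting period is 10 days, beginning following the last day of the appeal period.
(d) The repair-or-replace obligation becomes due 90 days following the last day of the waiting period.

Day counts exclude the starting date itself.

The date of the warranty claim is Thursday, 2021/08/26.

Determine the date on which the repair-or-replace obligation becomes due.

The last day of the inspection period: 2021/08/26 + 30 days = 2021/09/25.
The last day of the appeal period: 2021/09/25 + 82 days = 2021/12/16.
The last day of the waiting period: 10 calendar days after 2021/12/16 is 2021/12/26.
Adding 90 calendar days to 2021/12/26 gives 2022/03/26, which is the date on which the repair-or-replace obligation becomes due.

2022/03/26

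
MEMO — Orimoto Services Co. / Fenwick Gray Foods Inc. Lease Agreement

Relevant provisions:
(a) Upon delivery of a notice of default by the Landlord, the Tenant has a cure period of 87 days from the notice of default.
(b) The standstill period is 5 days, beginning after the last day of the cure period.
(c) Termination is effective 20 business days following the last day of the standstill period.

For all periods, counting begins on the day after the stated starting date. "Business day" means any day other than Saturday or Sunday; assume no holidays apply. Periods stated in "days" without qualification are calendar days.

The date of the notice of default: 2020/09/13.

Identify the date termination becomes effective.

Adding 87 calendar days to 2020/09/13 gives 2020/12/09, which is the last day of the cure period.
The last day of the standstill period: 5 calendar days after 2020/12/09 is 2020/12/14.
The date termination becomes effective: counting 20 business days from Monday, 2020/12/14 (Dec 15, Dec 16, Dec 17, Dec 18, …, Jan 7, Jan 8, Jan 11, skipping weekends) reaches Monday, 2021/01/11.

2021/01/11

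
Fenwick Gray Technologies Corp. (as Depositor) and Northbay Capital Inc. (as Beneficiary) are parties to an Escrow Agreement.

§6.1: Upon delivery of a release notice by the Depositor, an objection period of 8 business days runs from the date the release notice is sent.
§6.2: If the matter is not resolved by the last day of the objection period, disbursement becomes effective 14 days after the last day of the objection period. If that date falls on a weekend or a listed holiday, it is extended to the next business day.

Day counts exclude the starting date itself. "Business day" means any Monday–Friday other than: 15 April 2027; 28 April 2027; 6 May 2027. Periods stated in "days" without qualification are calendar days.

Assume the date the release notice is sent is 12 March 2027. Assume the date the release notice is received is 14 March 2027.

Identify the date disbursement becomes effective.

The last day of the objection period: counting 8 business days from Friday, 12 March 2027 (Mar 15, Mar 16, Mar 17, Mar 18, Mar 19, Mar 22, Mar 23, Mar 24, skipping weekends) reaches Wednesday, 24 March 2027.
Adding 14 calendar days to 24 March 2027 gives 7 April 2027, which is the date disbursement becomes effective. 7 April 2027 is a Wednesday and is not a listed holiday, so no roll-forward applies.

7 April 2027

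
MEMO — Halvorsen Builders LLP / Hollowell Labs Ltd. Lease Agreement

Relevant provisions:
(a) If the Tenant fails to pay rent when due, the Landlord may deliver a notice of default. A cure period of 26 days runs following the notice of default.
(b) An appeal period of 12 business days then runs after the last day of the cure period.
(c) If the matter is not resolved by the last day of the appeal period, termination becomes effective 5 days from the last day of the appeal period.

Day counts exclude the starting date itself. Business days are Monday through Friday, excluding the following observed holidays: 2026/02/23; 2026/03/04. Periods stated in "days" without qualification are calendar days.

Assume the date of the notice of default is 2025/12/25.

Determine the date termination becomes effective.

The last day of the cure period: 26 calendar days after 2025/12/25 is 2026/01/20.
The last day of the appeal period: 12 business days after Tuesday, 2026/01/20, skipping weekends — Jan 21, Jan 22, Jan 23, Jan 26, …, Feb 3, Feb 4, Feb 5 — lands on Thursday, 2026/02/05.
Adding 5 calendar days to 2026/02/05 gives 2026/02/10, which is the date termination becomes effective.

2026/02/10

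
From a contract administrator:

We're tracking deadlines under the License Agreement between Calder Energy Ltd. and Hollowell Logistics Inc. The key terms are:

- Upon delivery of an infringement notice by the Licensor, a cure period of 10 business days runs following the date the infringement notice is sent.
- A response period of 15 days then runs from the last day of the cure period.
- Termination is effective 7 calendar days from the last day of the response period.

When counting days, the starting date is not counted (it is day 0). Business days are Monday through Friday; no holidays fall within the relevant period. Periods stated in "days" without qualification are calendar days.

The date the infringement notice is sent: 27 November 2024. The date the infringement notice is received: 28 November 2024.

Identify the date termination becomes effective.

2 January 2025

From Wednesday, 27 November 2024, 10 business days (Nov 28, Nov 29, Dec 2, Dec 3, Dec 4, Dec 5, Dec 6, Dec 9, Dec 10, Dec 11, skipping weekends) brings us to Wednesday, 11 December 2024, which is the last day of the cure period.
Adding 15 calendar days to 11 December 2024 gives 26 December 2024, which is the last day of the response period.
The date termination becomes effective: 26 December 2024 + 7 days = 2 January 2025.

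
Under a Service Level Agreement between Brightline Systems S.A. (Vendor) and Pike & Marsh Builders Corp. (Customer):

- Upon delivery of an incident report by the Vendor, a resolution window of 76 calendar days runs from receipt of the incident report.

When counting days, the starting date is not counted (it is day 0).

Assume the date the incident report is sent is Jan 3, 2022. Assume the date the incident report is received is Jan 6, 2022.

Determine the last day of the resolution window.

The last day of the resolution window: Jan 6, 2022 + 76 days = Mar 23, 2022.

Mar 23, 2022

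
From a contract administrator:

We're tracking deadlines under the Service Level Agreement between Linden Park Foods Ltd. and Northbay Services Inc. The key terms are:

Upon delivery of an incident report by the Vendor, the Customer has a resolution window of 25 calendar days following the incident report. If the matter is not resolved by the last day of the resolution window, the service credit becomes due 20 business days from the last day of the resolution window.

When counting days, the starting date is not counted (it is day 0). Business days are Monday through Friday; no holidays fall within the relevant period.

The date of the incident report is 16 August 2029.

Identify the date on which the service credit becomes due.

The last day of the resolution window: 16 August 2029 + 25 days = 10 September 2029.
The date on which the service credit becomes due: counting 20 business days from Monday, 10 September 2029 (Sep 11, Sep 12, Sep 13, Sep 14, …, Oct 4, Oct 5, Oct 8, skipping weekends) reaches Monday, 8 October 2029.

8 October 2029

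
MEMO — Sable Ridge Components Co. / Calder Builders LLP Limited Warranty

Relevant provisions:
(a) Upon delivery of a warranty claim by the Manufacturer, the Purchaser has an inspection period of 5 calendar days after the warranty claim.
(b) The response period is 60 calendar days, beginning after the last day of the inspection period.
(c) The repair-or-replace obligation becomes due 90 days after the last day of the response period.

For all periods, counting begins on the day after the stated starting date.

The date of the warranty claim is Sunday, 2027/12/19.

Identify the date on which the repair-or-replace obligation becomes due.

2028/05/22

The last day of the inspection period: 2027/12/19 + 5 days = 2027/12/24.
Adding 60 calendar days to 2027/12/24 gives 2028/02/22, which is the last day of the response period.
The date on which the repair-or-replace obligation becomes due: 2028/02/22 + 90 days = 2028/05/22.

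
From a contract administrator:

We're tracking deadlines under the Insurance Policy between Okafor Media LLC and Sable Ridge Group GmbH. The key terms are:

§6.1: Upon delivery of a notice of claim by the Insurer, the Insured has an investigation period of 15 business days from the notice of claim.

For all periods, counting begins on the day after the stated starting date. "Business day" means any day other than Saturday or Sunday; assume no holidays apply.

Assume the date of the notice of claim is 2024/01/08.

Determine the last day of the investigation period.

2024/01/29

The last day of the investigation period: 15 business days after Monday, 2024/01/08, skipping weekends — Jan 9, Jan 10, Jan 11, Jan 12, …, Jan 25, Jan 26, Jan 29 — lands on Monday, 2024/01/29.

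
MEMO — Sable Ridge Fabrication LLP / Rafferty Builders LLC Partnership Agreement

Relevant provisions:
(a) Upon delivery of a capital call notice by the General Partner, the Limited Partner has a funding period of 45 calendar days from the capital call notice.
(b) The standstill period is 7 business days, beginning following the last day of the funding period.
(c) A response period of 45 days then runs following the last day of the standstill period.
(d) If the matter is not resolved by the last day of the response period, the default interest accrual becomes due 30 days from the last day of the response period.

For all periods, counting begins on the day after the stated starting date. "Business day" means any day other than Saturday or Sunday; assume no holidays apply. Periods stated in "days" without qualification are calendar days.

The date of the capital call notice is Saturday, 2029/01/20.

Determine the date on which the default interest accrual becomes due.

Adding 45 calendar days to 2029/01/20 gives 2029/03/06, which is the last day of the funding period.
From Tuesday, 2029/03/06, 7 business days (Mar 7, Mar 8, Mar 9, Mar 12, Mar 13, Mar 14, Mar 15, skipping weekends) brings us to Thursday, 2029/03/15, which is the last day of the standstill period.
Adding 45 calendar days to 2029/03/15 gives 2029/04/29, which is the last day of the response period.
Adding 30 calendar days to 2029/04/29 gives 2029/05/29, which is the date on which the default interest accrual becomes due.

2029/05/29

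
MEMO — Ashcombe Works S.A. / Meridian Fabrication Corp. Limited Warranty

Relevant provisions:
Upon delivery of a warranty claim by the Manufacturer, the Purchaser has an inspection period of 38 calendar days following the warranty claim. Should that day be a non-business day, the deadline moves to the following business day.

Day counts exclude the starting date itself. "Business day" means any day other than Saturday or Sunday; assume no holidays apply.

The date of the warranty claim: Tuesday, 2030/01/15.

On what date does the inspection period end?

Adding 38 calendar days to 2030/01/15 gives 2030/02/22, which is the last day of the inspection period. 2030/02/22 is a Friday, so no roll-forward applies.

2030/02/22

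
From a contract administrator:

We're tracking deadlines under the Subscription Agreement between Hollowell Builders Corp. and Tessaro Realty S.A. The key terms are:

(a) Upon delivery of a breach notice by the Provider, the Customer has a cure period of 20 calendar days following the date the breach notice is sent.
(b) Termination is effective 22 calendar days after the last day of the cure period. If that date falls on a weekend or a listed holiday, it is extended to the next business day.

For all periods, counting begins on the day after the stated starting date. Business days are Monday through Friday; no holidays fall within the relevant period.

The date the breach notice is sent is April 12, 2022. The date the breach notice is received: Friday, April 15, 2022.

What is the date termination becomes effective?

Adding 20 calendar days to April 12, 2022 gives May 2, 2022, which is the last day of the cure period.
The date termination becomes effective: May 2, 2022 + 22 days = May 24, 2022. May 24, 2022 is a Tuesday, so no roll-forward applies.

May 24, 2022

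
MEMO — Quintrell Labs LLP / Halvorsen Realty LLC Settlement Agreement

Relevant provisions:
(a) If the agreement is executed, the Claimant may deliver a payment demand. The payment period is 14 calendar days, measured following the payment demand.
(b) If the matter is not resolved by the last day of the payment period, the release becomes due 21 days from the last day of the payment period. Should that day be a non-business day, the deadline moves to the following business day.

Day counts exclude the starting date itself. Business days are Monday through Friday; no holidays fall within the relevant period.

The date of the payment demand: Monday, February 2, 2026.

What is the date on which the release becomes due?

Adding 14 calendar days to February 2, 2026 gives February 16, 2026, which is the last day of the payment period.
The date on which the release becomes due: 21 calendar days after February 16, 2026 is March 9, 2026. March 9, 2026 is a Monday, so no roll-forward applies.

March 9, 2026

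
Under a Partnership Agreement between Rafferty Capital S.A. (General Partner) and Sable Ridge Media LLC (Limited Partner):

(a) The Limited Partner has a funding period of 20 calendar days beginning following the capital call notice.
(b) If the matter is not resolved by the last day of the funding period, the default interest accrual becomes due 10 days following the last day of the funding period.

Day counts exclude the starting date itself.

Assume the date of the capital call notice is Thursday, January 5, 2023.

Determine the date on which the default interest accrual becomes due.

February 4, 2023

Adding 20 calendar days to January 5, 2023 gives January 25, 2023, which is the last day of the funding period.
The date on which the default interest accrual becomes due: 10 calendar days after January 25, 2023 is February 4, 2023.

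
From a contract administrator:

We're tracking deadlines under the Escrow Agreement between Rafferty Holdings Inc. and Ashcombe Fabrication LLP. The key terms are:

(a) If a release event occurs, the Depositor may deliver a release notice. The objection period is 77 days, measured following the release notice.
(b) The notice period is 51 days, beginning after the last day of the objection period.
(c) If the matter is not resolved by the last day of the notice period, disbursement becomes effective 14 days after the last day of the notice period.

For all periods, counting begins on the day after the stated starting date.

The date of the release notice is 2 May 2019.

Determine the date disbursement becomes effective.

The last day of the objection period: 77 calendar days after 2 May 2019 is 18 July 2019.
The last day of the notice period: 18 July 2019 + 51 days = 7 September 2019.
Adding 14 calendar days to 7 September 2019 gives 21 September 2019, which is the date disbursement becomes effective.

21 September 2019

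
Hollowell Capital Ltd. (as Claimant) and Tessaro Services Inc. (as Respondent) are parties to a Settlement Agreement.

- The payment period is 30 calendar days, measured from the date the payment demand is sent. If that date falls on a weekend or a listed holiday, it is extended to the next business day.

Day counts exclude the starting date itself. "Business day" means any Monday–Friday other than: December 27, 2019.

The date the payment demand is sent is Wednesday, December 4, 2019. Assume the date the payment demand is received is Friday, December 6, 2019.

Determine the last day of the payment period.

Adding 30 calendar days to December 4, 2019 gives January 3, 2020, which is the last day of the payment period. January 3, 2020 is a Friday and is not a listed holiday, so no roll-forward applies.

January 3, 2020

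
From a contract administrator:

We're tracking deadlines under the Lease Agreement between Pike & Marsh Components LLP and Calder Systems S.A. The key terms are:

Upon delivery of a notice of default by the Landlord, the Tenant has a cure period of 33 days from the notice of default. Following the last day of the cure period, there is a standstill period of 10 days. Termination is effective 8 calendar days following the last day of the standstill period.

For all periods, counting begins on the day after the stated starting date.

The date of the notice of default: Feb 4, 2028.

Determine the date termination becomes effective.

The last day of the cure period: 33 calendar days after Feb 4, 2028 is Mar 8, 2028.
The last day of the standstill period: 10 calendar days after Mar 8, 2028 is Mar 18, 2028.
The date termination becomes effective: Mar 18, 2028 + 8 days = Mar 26, 2028.

Mar 26, 2028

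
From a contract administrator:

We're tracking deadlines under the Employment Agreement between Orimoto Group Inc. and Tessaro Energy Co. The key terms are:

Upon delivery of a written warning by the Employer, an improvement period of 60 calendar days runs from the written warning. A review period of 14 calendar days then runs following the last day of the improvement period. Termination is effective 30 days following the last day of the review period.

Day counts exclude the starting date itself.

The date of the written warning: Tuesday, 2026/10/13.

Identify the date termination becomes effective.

2027/01/25

Adding 60 calendar days to 2026/10/13 gives 2026/12/12, which is the last day of the improvement period.
Adding 14 calendar days to 2026/12/12 gives 2026/12/26, which is the last day of the review period.
Adding 30 calendar days to 2026/12/26 gives 2027/01/25, which is the date termination becomes effective.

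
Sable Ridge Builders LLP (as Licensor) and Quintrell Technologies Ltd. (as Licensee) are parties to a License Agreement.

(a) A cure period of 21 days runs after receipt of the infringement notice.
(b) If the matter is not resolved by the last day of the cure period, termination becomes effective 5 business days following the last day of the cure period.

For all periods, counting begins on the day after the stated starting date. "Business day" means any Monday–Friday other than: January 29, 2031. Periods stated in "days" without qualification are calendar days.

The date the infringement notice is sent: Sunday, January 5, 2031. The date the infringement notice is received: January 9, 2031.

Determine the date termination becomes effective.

The last day of the cure period: January 9, 2031 + 21 days = January 30, 2031.
The date termination becomes effective: counting 5 business days from Thursday, January 30, 2031 (Jan 31, Feb 3, Feb 4, Feb 5, Feb 6, skipping weekends) reaches Thursday, February 6, 2031.

February 6, 2031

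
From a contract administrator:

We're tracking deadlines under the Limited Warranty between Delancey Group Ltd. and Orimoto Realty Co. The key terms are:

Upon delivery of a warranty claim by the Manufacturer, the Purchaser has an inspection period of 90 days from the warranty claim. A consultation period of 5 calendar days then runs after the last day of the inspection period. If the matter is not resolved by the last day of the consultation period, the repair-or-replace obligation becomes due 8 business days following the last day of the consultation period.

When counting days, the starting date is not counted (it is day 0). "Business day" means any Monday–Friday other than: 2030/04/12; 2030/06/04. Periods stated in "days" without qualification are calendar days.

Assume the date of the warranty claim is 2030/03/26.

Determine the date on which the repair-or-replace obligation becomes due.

The last day of the inspection period: 90 calendar days after 2030/03/26 is 2030/06/24.
The last day of the consultation period: 5 calendar days after 2030/06/24 is 2030/06/29.
From Saturday, 2030/06/29, 8 business days (Jul 1, Jul 2, Jul 3, Jul 4, Jul 5, Jul 8, Jul 9, Jul 10, skipping weekends) brings us to Wednesday, 2030/07/10, which is the date on which the repair-or-replace obligation becomes due.

2030/07/10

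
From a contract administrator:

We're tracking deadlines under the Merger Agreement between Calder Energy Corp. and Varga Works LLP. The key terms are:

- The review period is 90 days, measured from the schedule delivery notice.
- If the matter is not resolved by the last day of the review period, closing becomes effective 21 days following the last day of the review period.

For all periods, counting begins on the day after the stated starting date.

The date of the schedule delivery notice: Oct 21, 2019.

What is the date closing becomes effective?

Adding 90 calendar days to Oct 21, 2019 gives Jan 19, 2020, which is the last day of the review period.
The date closing becomes effective: 21 calendar days after Jan 19, 2020 is Feb 9, 2020.

Feb 9, 2020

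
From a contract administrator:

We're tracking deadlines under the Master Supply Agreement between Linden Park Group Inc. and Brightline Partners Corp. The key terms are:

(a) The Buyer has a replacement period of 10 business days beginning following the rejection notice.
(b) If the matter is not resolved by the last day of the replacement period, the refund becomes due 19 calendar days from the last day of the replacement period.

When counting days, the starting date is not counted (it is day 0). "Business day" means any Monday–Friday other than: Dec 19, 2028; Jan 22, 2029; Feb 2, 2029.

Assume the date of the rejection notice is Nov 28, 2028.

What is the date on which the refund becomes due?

Dec 31, 2028

The last day of the replacement period: counting 10 business days from Tuesday, Nov 28, 2028 (Nov 29, Nov 30, Dec 1, Dec 4, Dec 5, Dec 6, Dec 7, Dec 8, Dec 11, Dec 12, skipping weekends) reaches Tuesday, Dec 12, 2028.
The date on which the refund becomes due: Dec 12, 2028 + 19 days = Dec 31, 2028.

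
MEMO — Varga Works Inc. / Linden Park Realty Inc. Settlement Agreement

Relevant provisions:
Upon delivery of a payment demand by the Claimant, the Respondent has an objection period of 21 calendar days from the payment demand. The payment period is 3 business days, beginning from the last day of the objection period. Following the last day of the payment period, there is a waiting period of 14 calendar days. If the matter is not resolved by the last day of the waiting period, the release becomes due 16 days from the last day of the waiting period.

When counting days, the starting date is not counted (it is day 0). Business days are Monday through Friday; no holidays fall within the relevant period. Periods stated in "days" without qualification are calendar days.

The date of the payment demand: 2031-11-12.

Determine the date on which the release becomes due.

The last day of the objection period: 21 calendar days after 2031-11-12 is 2031-12-03.
The last day of the payment period: counting 3 business days from Wednesday, 2031-12-03 (Dec 4, Dec 5, Dec 8, skipping weekends) reaches Monday, 2031-12-08.
Adding 14 calendar days to 2031-12-08 gives 2031-12-22, which is the last day of the waiting period.
The date on which the release becomes due: 16 calendar days after 2031-12-22 is 2032-01-07.

2032-01-07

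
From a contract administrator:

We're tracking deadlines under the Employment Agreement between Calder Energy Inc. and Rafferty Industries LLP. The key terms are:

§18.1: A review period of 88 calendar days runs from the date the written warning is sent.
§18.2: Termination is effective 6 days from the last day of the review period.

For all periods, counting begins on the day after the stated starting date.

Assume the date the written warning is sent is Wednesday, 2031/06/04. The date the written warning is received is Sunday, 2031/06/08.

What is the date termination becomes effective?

2031/09/06

The last day of the review period: 88 calendar days after 2031/06/04 is 2031/08/31.
The date termination becomes effective: 2031/08/31 + 6 days = 2031/09/06.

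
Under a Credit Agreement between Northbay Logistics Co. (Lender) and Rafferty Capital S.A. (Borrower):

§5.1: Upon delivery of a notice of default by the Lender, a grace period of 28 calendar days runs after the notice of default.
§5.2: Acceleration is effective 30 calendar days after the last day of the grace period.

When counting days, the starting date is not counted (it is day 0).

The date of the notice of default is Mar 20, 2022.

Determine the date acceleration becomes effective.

The last day of the grace period: 28 calendar days after Mar 20, 2022 is Apr 17, 2022.
The date acceleration becomes effective: 30 calendar days after Apr 17, 2022 is May 17, 2022.

May 17, 2022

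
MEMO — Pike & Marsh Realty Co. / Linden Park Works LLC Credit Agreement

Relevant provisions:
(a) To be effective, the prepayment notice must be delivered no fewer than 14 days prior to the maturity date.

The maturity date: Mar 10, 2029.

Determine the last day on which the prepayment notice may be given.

Counting back 14 calendar days from Mar 10, 2029 gives Feb 24, 2029.

Feb 24, 2029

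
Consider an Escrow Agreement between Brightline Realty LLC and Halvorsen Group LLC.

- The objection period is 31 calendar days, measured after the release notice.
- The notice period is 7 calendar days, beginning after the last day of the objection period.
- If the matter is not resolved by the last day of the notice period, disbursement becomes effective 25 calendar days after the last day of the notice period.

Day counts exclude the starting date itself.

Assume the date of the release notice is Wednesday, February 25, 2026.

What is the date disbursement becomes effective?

April 29, 2026

The last day of the objection period: 31 calendar days after February 25, 2026 is March 28, 2026.
The last day of the notice period: 7 calendar days after March 28, 2026 is April 4, 2026.
Adding 25 calendar days to April 4, 2026 gives April 29, 2026, which is the date disbursement becomes effective.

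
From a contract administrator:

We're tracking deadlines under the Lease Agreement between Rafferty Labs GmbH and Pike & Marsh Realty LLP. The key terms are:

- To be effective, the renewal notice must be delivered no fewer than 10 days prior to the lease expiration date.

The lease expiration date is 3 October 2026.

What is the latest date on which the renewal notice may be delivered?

23 September 2026

3 October 2026 minus 10 days is 23 September 2026.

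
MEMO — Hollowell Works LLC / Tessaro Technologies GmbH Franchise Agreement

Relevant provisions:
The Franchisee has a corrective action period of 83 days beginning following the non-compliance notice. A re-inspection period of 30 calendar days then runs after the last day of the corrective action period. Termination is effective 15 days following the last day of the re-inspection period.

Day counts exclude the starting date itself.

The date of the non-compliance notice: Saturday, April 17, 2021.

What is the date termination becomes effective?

August 23, 2021

The last day of the corrective action period: 83 calendar days after April 17, 2021 is July 9, 2021.
Adding 30 calendar days to July 9, 2021 gives August 8, 2021, which is the last day of the re-inspection period.
The date termination becomes effective: 15 calendar days after August 8, 2021 is August 23, 2021.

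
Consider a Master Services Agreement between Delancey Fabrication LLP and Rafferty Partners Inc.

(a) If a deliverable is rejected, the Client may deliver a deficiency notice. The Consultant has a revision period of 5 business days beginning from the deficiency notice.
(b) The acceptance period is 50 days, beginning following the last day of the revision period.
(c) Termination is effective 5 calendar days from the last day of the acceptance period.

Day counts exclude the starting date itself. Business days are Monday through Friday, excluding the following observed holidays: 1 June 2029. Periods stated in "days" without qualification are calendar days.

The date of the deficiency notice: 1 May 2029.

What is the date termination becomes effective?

2 July 2029

From Tuesday, 1 May 2029, 5 business days (May 2, May 3, May 4, May 7, May 8, skipping weekends) brings us to Tuesday, 8 May 2029, which is the last day of the revision period.
The last day of the acceptance period: 50 calendar days after 8 May 2029 is 27 June 2029.
The date termination becomes effective: 27 June 2029 + 5 days = 2 July 2029.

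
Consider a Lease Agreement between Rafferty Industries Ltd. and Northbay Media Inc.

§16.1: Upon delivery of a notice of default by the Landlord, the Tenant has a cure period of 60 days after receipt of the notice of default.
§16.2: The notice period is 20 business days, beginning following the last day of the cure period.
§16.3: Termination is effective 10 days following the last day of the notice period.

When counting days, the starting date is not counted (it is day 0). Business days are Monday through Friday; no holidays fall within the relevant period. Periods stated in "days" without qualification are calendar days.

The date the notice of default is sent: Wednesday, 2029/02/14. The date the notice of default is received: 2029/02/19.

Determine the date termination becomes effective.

2029/05/28

Adding 60 calendar days to 2029/02/19 gives 2029/04/20, which is the last day of the cure period.
The last day of the notice period: counting 20 business days from Friday, 2029/04/20 (Apr 23, Apr 24, Apr 25, Apr 26, …, May 16, May 17, May 18, skipping weekends) reaches Friday, 2029/05/18.
The date termination becomes effective: 2029/05/18 + 10 days = 2029/05/28.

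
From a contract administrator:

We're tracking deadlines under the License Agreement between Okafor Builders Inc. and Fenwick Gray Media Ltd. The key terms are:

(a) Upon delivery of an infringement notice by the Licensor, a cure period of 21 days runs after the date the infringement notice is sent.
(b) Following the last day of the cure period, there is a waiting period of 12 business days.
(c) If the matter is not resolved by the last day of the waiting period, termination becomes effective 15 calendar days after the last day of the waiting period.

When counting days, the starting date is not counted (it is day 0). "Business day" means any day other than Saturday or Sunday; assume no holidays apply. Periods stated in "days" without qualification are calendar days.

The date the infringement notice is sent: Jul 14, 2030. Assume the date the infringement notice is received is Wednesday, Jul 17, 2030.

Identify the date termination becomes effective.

Sep 4, 2030

The last day of the cure period: 21 calendar days after Jul 14, 2030 is Aug 4, 2030.
The last day of the waiting period: 12 business days after Sunday, Aug 4, 2030, skipping weekends — Aug 5, Aug 6, Aug 7, Aug 8, …, Aug 16, Aug 19, Aug 20 — lands on Tuesday, Aug 20, 2030.
The date termination becomes effective: Aug 20, 2030 + 15 days = Sep 4, 2030.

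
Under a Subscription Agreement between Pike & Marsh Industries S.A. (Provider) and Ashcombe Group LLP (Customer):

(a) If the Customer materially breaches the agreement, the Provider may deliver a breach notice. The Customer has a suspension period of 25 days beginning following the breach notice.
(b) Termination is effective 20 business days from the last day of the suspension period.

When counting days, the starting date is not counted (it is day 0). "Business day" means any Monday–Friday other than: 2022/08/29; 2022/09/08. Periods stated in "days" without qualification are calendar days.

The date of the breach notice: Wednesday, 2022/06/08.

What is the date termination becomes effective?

The last day of the suspension period: 25 calendar days after 2022/06/08 is 2022/07/03.
The date termination becomes effective: 20 business days after Sunday, 2022/07/03, skipping weekends — Jul 4, Jul 5, Jul 6, Jul 7, …, Jul 27, Jul 28, Jul 29 — lands on Friday, 2022/07/29.

2022/07/29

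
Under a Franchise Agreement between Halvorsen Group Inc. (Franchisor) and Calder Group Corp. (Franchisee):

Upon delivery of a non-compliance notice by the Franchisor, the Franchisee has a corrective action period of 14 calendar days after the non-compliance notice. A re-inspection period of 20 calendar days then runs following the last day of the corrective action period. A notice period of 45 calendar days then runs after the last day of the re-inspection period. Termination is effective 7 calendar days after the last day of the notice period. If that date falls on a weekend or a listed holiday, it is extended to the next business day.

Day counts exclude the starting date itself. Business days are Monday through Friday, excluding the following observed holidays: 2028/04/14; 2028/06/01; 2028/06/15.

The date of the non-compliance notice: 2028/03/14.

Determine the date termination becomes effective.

The last day of the corrective action period: 14 calendar days after 2028/03/14 is 2028/03/28.
Adding 20 calendar days to 2028/03/28 gives 2028/04/17, which is the last day of the re-inspection period.
The last day of the notice period: 2028/04/17 + 45 days = 2028/06/01.
The date termination becomes effective: 7 calendar days after 2028/06/01 is 2028/06/08. 2028/06/08 is a Thursday and is not a listed holiday, so no roll-forward applies.

2028/06/08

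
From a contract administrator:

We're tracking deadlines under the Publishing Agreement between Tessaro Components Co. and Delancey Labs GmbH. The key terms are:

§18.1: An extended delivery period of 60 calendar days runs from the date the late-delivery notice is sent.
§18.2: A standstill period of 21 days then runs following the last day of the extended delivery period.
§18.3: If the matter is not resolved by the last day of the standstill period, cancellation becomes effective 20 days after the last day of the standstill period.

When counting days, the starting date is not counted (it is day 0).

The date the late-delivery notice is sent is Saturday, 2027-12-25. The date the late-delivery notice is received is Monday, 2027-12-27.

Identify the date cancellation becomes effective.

Adding 60 calendar days to 2027-12-25 gives 2028-02-23, which is the last day of the extended delivery period.
Adding 21 calendar days to 2028-02-23 gives 2028-03-15, which is the last day of the standstill period.
The date cancellation becomes effective: 2028-03-15 + 20 days = 2028-04-04.

2028-04-04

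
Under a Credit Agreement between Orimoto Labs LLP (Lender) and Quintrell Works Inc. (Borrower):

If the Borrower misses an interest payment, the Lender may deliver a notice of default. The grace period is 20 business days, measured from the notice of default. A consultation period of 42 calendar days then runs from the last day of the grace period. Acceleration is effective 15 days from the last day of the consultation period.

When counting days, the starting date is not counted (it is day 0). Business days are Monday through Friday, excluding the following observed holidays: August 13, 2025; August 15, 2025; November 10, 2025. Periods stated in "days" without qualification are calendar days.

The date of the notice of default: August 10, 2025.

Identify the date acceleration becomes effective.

November 5, 2025

The last day of the grace period: counting 20 business days from Sunday, August 10, 2025 (Aug 11, Aug 12, Aug 14, Aug 18, …, Sep 5, Sep 8, Sep 9, skipping weekends and the listed holidays on Aug 13, Aug 15) reaches Tuesday, September 9, 2025.
The last day of the consultation period: 42 calendar days after September 9, 2025 is October 21, 2025.
The date acceleration becomes effective: 15 calendar days after October 21, 2025 is November 5, 2025.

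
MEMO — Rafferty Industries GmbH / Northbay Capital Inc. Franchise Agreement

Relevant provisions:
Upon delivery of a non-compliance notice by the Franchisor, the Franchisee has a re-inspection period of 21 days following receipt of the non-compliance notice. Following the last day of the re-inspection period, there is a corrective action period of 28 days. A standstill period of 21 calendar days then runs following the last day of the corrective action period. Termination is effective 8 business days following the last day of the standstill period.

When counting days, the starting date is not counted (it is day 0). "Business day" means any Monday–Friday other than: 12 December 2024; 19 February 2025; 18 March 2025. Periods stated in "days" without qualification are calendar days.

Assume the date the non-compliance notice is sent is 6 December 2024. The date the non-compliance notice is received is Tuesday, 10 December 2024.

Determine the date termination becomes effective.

Adding 21 calendar days to 10 December 2024 gives 31 December 2024, which is the last day of the re-inspection period.
Adding 28 calendar days to 31 December 2024 gives 28 January 2025, which is the last day of the corrective action period.
The last day of the standstill period: 28 January 2025 + 21 days = 18 February 2025.
From Tuesday, 18 February 2025, 8 business days (Feb 20, Feb 21, Feb 24, Feb 25, Feb 26, Feb 27, Feb 28, Mar 3, skipping weekends and the listed holiday on Feb 19) brings us to Monday, 3 March 2025, which is the date termination becomes effective.

3 March 2025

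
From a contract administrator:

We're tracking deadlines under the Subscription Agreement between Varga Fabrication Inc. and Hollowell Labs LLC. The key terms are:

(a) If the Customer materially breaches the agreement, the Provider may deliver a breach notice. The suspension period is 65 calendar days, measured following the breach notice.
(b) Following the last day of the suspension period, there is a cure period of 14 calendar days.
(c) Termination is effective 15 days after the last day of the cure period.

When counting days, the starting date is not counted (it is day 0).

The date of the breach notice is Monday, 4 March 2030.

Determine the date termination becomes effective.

6 June 2030

Adding 65 calendar days to 4 March 2030 gives 8 May 2030, which is the last day of the suspension period.
Adding 14 calendar days to 8 May 2030 gives 22 May 2030, which is the last day of the cure period.
The date termination becomes effective: 22 May 2030 + 15 days = 6 June 2030.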